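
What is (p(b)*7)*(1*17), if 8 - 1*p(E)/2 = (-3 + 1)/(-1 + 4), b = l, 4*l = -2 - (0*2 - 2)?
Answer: 6188/3 ≈ 2062.7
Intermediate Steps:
l = 0 (l = (-2 - (0*2 - 2))/4 = (-2 - (0 - 2))/4 = (-2 - 1*(-2))/4 = (-2 + 2)/4 = (1/4)*0 = 0)
b = 0
p(E) = 52/3 (p(E) = 16 - 2*(-3 + 1)/(-1 + 4) = 16 - (-4)/3 = 16 - 2*(-2/3) = 16 + 4/3 = 52/3)
(p(b)*7)*(1*17) = ((52/3)*7)*(1*17) = (364/3)*17 = 6188/3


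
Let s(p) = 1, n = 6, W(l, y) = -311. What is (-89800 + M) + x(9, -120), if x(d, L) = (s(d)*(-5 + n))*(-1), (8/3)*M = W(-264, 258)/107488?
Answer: -77220240037/859904 ≈ -89801.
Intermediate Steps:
M = -933/859904 (M = 3*(-311/107488)/8 = 3*(-311*1/107488)/8 = (3/8)*(-311/107488) = -933/859904 ≈ -0.0010850)
x(d, L) = -1 (x(d, L) = (1*(-5 + 6))*(-1) = (1*1)*(-1) = 1*(-1) = -1)
(-89800 + M) + x(9, -120) = (-89800 - 933/859904) - 1 = -77219380133/859904 - 1 = -77220240037/859904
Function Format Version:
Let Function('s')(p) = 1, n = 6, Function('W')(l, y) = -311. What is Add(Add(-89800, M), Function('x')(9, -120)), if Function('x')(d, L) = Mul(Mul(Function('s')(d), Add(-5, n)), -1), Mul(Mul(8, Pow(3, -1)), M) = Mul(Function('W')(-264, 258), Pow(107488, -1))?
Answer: Rational(-77220240037, 859904) ≈ -89801.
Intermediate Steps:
M = Rational(-933, 859904) (M = Mul(Rational(3, 8), Mul(-311, Pow(107488, -1))) = Mul(Rational(3, 8), Mul(-311, Rational(1, 107488))) = Mul(Rational(3, 8), Rational(-311, 107488)) = Rational(-933, 859904) ≈ -0.0010850)
Function('x')(d, L) = -1 (Function('x')(d, L) = Mul(Mul(1, Add(-5, 6)), -1) = Mul(Mul(1, 1), -1) = Mul(1, -1) = -1)
Add(Add(-89800, M), Function('x')(9, -120)) = Add(Add(-89800, Rational(-933, 859904)), -1) = Add(Rational(-77219380133, 859904), -1) = Rational(-77220240037, 859904)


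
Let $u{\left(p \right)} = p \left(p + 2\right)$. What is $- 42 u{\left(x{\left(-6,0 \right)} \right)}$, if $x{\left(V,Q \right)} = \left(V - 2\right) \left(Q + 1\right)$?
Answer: $-2016$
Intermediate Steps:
$x{\left(V,Q \right)} = \left(1 + Q\right) \left(-2 + V\right)$ ($x{\left(V,Q \right)} = \left(-2 + V\right) \left(1 + Q\right) = \left(1 + Q\right) \left(-2 + V\right)$)
$u{\left(p \right)} = p \left(2 + p\right)$
$- 42 u{\left(x{\left(-6,0 \right)} \right)} = - 42 \left(-2 - 6 - 0 + 0 \left(-6\right)\right) \left(2 - 8\right) = - 42 \left(-2 - 6 + 0 + 0\right) \left(2 + \left(-2 - 6 + 0 + 0\right)\right) = - 42 \left(- 8 \left(2 - 8\right)\right) = - 42 \left(\left(-8\right) \left(-6\right)\right) = \left(-42\right) 48 = -2016$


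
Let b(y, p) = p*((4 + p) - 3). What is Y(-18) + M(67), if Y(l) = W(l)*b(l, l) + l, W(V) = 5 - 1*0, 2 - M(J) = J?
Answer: 1447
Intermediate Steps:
M(J) = 2 - J
W(V) = 5 (W(V) = 5 + 0 = 5)
b(y, p) = p*(1 + p)
Y(l) = l + 5*l*(1 + l) (Y(l) = 5*(l*(1 + l)) + l = 5*l*(1 + l) + l = l + 5*l*(1 + l))
Y(-18) + M(67) = -18*(6 + 5*(-18)) + (2 - 1*67) = -18*(6 - 90) + (2 - 67) = -18*(-84) - 65 = 1512 - 65 = 1447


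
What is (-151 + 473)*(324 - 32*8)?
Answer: 21896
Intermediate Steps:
(-151 + 473)*(324 - 32*8) = 322*(324 - 256) = 322*68 = 21896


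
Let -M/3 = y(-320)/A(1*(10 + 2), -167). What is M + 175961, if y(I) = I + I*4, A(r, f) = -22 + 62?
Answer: 176081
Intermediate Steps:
A(r, f) = 40
y(I) = 5*I (y(I) = I + 4*I = 5*I)
M = 120 (M = -3*5*(-320)/40 = -(-4800)/40 = -3*(-40) = 120)
M + 175961 = 120 + 175961 = 176081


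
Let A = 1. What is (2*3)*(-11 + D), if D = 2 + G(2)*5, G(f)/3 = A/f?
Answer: -9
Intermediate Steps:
G(f) = 3/f (G(f) = 3*(1/f) = 3/f)
D = 19/2 (D = 2 + (3/2)*5 = 2 + 15/2 = 19/2 ≈ 9.5000)
(2*3)*(-11 + D) = (2*3)*(-11 + 19/2) = 6*(-3/2) = -9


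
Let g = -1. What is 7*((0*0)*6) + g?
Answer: -1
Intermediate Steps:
7*((0*0)*6) + g = 7*((0*0)*6) - 1 = 7*(0*6) - 1 = 7*0 - 1 = 0 - 1 = -1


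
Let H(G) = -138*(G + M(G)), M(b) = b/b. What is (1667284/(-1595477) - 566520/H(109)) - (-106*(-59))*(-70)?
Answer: 176727026699162/403655681 ≈ 4.3782e+5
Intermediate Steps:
M(b) = 1
H(G) = -138 - 138*G (H(G) = -138*(G + 1) = -138*(1 + G) = -138 - 138*G)
(1667284/(-1595477) - 566520/H(109)) - (-106*(-59))*(-70) = (1667284/(-1595477) - 566520/(-138 - 138*109)) - (-106*(-59))*(-70) = (1667284*(-1/1595477) - 566520/(-138 - 15042)) - 6254*(-70) = (-1667284/1595477 - 566520/(-15180)) - 1*(-437780) = (-1667284/1595477 - 566520*(-1/15180)) + 437780 = (-1667284/1595477 + 9442/253) + 437780 = 14642670982/403655681 + 437780 = 176727026699162/403655681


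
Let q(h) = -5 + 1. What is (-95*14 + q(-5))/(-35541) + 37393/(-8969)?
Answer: -1317019967/318767229 ≈ -4.1316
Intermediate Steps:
q(h) = -4
(-95*14 + q(-5))/(-35541) + 37393/(-8969) = (-95*14 - 4)/(-35541) + 37393/(-8969) = (-1330 - 4)*(-1/35541) + 37393*(-1/8969) = -1334*(-1/35541) - 37393/8969 = 1334/35541 - 37393/8969 = -1317019967/318767229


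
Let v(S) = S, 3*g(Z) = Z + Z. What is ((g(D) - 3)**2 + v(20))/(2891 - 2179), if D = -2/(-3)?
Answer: 2149/57672 ≈ 0.037262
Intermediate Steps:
D = 2/3 (D = -2*(-1/3) = 2/3 ≈ 0.66667)
g(Z) = 2*Z/3 (g(Z) = (Z + Z)/3 = (2*Z)/3 = 2*Z/3)
((g(D) - 3)**2 + v(20))/(2891 - 2179) = (((2/3)*(2/3) - 3)**2 + 20)/(2891 - 2179) = ((4/9 - 3)**2 + 20)/712 = ((-23/9)**2 + 20)*(1/712) = (529/81 + 20)*(1/712) = (2149/81)*(1/712) = 2149/57672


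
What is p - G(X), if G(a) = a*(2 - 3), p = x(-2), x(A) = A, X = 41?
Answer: 39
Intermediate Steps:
p = -2
G(a) = -a (G(a) = a*(-1) = -a)
p - G(X) = -2 - (-1)*41 = -2 - 1*(-41) = -2 + 41 = 39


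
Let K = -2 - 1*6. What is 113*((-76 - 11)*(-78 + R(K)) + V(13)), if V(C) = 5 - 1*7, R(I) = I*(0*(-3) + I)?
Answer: 137408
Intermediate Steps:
K = -8 (K = -2 - 6 = -8)
R(I) = I**2 (R(I) = I*(0 + I) = I*I = I**2)
V(C) = -2 (V(C) = 5 - 7 = -2)
113*((-76 - 11)*(-78 + R(K)) + V(13)) = 113*((-76 - 11)*(-78 + (-8)**2) - 2) = 113*(-87*(-78 + 64) - 2) = 113*(-87*(-14) - 2) = 113*(1218 - 2) = 113*1216 = 137408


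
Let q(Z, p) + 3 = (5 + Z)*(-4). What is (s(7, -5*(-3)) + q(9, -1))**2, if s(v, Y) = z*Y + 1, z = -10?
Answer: 43264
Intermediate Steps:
q(Z, p) = -23 - 4*Z (q(Z, p) = -3 + (5 + Z)*(-4) = -3 + (-20 - 4*Z) = -23 - 4*Z)
s(v, Y) = 1 - 10*Y (s(v, Y) = -10*Y + 1 = 1 - 10*Y)
(s(7, -5*(-3)) + q(9, -1))**2 = ((1 - (-50)*(-3)) + (-23 - 4*9))**2 = ((1 - 10*15) + (-23 - 36))**2 = ((1 - 150) - 59)**2 = (-149 - 59)**2 = (-208)**2 = 43264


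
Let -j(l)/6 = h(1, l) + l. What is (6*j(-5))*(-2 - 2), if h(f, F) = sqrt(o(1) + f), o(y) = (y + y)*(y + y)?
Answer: -720 + 144*sqrt(5) ≈ -398.01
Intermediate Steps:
o(y) = 4*y**2 (o(y) = (2*y)*(2*y) = 4*y**2)
h(f, F) = sqrt(4 + f) (h(f, F) = sqrt(4*1**2 + f) = sqrt(4*1 + f) = sqrt(4 + f))
j(l) = -6*l - 6*sqrt(5) (j(l) = -6*(sqrt(4 + 1) + l) = -6*(sqrt(5) + l) = -6*(l + sqrt(5)) = -6*l - 6*sqrt(5))
(6*j(-5))*(-2 - 2) = (6*(-6*(-5) - 6*sqrt(5)))*(-2 - 2) = (6*(30 - 6*sqrt(5)))*(-4) = (180 - 36*sqrt(5))*(-4) = -720 + 144*sqrt(5)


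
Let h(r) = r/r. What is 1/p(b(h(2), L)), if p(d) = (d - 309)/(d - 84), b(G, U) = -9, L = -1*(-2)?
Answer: 31/106 ≈ 0.29245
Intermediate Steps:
L = 2
h(r) = 1
p(d) = (-309 + d)/(-84 + d)
1/p(b(h(2), L)) = 1/((-309 - 9)/(-84 - 9)) = 1/(-318/(-93)) = 1/(-1/93*(-318)) = 1/(106/31) = 31/106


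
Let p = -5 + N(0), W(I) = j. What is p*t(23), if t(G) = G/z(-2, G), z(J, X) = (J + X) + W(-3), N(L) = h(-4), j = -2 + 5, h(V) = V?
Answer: -69/8 ≈ -8.6250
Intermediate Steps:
j = 3
W(I) = 3
N(L) = -4
z(J, X) = 3 + J + X (z(J, X) = (J + X) + 3 = 3 + J + X)
p = -9 (p = -5 - 4 = -9)
t(G) = G/(1 + G) (t(G) = G/(3 - 2 + G) = G/(1 + G))
p*t(23) = -207/(1 + 23) = -207/24 = -9*23/24 = -69/8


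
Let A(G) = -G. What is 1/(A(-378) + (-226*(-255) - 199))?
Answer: 1/57809 ≈ 1.7298e-5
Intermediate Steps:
1/(A(-378) + (-226*(-255) - 199)) = 1/(-1*(-378) + (-226*(-255) - 199)) = 1/(378 + (57630 - 199)) = 1/(378 + 57431) = 1/57809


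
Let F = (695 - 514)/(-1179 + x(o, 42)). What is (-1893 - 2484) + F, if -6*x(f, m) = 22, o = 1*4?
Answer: -15530139/3548 ≈ -4377.2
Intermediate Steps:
o = 4
x(f, m) = -11/3 (x(f, m) = -⅙*22 = -11/3)
F = -543/3548 (F = (695 - 514)/(-1179 - 11/3) = 181/(-3548/3) = 181*(-3/3548) = -543/3548 ≈ -0.15304)
(-1893 - 2484) + F = (-1893 - 2484) - 543/3548 = -4377 - 543/3548 = -15530139/3548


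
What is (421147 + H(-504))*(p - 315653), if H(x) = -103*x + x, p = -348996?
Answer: -314083208195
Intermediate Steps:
H(x) = -102*x
(421147 + H(-504))*(p - 315653) = (421147 - 102*(-504))*(-348996 - 315653) = (421147 + 51408)*(-664649) = 472555*(-664649) = -314083208195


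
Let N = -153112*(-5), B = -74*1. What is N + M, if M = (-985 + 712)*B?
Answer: 785762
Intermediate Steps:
B = -74
M = 20202 (M = (-985 + 712)*(-74) = -273*(-74) = 20202)
N = 765560
N + M = 765560 + 20202 = 785762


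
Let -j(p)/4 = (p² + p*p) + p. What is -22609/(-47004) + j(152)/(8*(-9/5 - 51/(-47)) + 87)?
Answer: -682642419697/299274468 ≈ -2281.0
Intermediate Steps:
j(p) = -8*p² - 4*p (j(p) = -4*((p² + p*p) + p) = -4*((p² + p²) + p) = -4*(2*p² + p) = -4*(p + 2*p²) = -8*p² - 4*p)
-22609/(-47004) + j(152)/(8*(-9/5 - 51/(-47)) + 87) = -22609/(-47004) + (-4*152*(1 + 2*152))/(8*(-9/5 - 51/(-47)) + 87) = -22609*(-1/47004) + (-4*152*(1 + 304))/(8*(-9*⅕ - 51*(-1/47)) + 87) = 22609/47004 + (-4*152*305)/(8*(-9/5 + 51/47) + 87) = 22609/47004 - 185440/(8*(-168/235) + 87) = 22609/47004 - 185440/(-1344/235 + 87) = 22609/47004 - 185440/19101/235 = 22609/47004 - 185440*235/19101 = 22609/47004 - 43578400/19101 = -682642419697/299274468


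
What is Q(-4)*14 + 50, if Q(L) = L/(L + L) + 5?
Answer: 127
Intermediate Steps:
Q(L) = 11/2 (Q(L) = L/((2*L)) + 5 = (1/(2*L))*L + 5 = ½ + 5 = 11/2)
Q(-4)*14 + 50 = (11/2)*14 + 50 = 77 + 50 = 127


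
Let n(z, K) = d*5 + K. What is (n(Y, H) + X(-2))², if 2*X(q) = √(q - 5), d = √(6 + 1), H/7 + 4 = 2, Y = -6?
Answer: (-28 + 10*√7 + I*√7)²/4 ≈ -1.1552 - 2.0405*I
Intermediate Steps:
H = -14 (H = -28 + 7*2 = -28 + 14 = -14)
d = √7 ≈ 2.6458
n(z, K) = K + 5*√7 (n(z, K) = √7*5 + K = 5*√7 + K = K + 5*√7)
X(q) = √(-5 + q)/2 (X(q) = √(q - 5)/2 = √(-5 + q)/2)
(n(Y, H) + X(-2))² = ((-14 + 5*√7) + √(-5 - 2)/2)² = ((-14 + 5*√7) + √(-7)/2)² = ((-14 + 5*√7) + (I*√7)/2)² = ((-14 + 5*√7) + I*√7/2)² = (-14 + 5*√7 + I*√7/2)²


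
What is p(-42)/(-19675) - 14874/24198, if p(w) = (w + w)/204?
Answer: -22409062/36457775 ≈ -0.61466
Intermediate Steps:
p(w) = w/102 (p(w) = (2*w)*(1/204) = w/102)
p(-42)/(-19675) - 14874/24198 = ((1/102)*(-42))/(-19675) - 14874/24198 = -7/17*(-1/19675) - 14874*1/24198 = 7/334475 - 67/109 = -22409062/36457775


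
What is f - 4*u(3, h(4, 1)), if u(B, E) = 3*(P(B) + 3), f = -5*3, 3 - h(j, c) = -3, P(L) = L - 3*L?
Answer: 21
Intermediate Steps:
P(L) = -2*L
h(j, c) = 6 (h(j, c) = 3 - 1*(-3) = 3 + 3 = 6)
f = -15
u(B, E) = 9 - 6*B (u(B, E) = 3*(-2*B + 3) = 3*(3 - 2*B) = 9 - 6*B)
f - 4*u(3, h(4, 1)) = -15 - 4*(9 - 6*3) = -15 - 4*(9 - 18) = -15 - 4*(-9) = -15 + 36 = 21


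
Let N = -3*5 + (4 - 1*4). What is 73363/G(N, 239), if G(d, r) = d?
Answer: -73363/15 ≈ -4890.9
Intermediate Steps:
N = -15 (N = -15 + (4 - 4) = -15 + 0 = -15)
73363/G(N, 239) = 73363/(-15) = 73363*(-1/15) = -73363/15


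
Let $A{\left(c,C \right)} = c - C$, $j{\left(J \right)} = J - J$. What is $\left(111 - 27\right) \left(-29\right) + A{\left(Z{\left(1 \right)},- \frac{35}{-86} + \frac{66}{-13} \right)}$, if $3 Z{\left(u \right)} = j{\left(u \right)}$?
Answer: $- \frac{2718227}{1118} \approx -2431.3$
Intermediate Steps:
$j{\left(J \right)} = 0$
$Z{\left(u \right)} = 0$ ($Z{\left(u \right)} = \frac{1}{3} \cdot 0 = 0$)
$\left(111 - 27\right) \left(-29\right) + A{\left(Z{\left(1 \right)},- \frac{35}{-86} + \frac{66}{-13} \right)} = \left(111 - 27\right) \left(-29\right) - \left(- \frac{35}{-86} + \frac{66}{-13}\right) = 84 \left(-29\right) - \left(\left(-35\right) \left(- \frac{1}{86}\right) + 66 \left(- \frac{1}{13}\right)\right) = -2436 + \left(0 - \left(\frac{35}{86} - \frac{66}{13}\right)\right) = -2436 + \left(0 - - \frac{5221}{1118}\right) = -2436 + \left(0 + \frac{5221}{1118}\right) = -2436 + \frac{5221}{1118} = - \frac{2718227}{1118}$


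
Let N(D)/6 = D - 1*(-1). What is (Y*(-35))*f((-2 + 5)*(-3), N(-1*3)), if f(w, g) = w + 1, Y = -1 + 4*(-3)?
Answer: -3640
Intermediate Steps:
Y = -13 (Y = -1 - 12 = -13)
N(D) = 6 + 6*D (N(D) = 6*(D - 1*(-1)) = 6*(D + 1) = 6*(1 + D) = 6 + 6*D)
f(w, g) = 1 + w
(Y*(-35))*f((-2 + 5)*(-3), N(-1*3)) = (-13*(-35))*(1 + (-2 + 5)*(-3)) = 455*(1 + 3*(-3)) = 455*(1 - 9) = 455*(-8) = -3640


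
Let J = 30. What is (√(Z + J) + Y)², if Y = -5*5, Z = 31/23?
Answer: (575 - √16583)²/529 ≈ 376.40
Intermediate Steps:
Z = 31/23 (Z = 31*(1/23) = 31/23 ≈ 1.3478)
Y = -25
(√(Z + J) + Y)² = (√(31/23 + 30) - 25)² = (√(721/23) - 25)² = (√16583/23 - 25)² = (-25 + √16583/23)²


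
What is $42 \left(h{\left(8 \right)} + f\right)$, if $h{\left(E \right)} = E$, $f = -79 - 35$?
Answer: $-4452$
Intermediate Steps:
$f = -114$ ($f = -79 - 35 = -114$)
$42 \left(h{\left(8 \right)} + f\right) = 42 \left(8 - 114\right) = 42 \left(-106\right) = -4452$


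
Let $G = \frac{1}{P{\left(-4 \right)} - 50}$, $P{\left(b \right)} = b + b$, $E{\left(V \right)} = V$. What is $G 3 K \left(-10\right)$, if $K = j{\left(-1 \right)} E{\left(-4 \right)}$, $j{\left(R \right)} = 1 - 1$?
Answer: $0$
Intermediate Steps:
$j{\left(R \right)} = 0$
$P{\left(b \right)} = 2 b$
$K = 0$ ($K = 0 \left(-4\right) = 0$)
$G = - \frac{1}{58}$ ($G = \frac{1}{2 \left(-4\right) - 50} = \frac{1}{-8 - 50} = \frac{1}{-58} = - \frac{1}{58} \approx -0.017241$)
$G 3 K \left(-10\right) = - \frac{3 \cdot 0 \left(-10\right)}{58} = - \frac{0 \left(-10\right)}{58} = \left(- \frac{1}{58}\right) 0 = 0$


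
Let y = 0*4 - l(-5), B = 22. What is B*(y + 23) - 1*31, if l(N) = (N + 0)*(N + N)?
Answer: -625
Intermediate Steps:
l(N) = 2*N² (l(N) = N*(2*N) = 2*N²)
y = -50 (y = 0*4 - 2*(-5)² = 0 - 2*25 = 0 - 1*50 = 0 - 50 = -50)
B*(y + 23) - 1*31 = 22*(-50 + 23) - 1*31 = 22*(-27) - 31 = -594 - 31 = -625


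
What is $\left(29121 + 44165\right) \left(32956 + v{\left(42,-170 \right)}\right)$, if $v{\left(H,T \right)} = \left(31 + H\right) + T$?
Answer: $2408104674$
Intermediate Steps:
$v{\left(H,T \right)} = 31 + H + T$
$\left(29121 + 44165\right) \left(32956 + v{\left(42,-170 \right)}\right) = \left(29121 + 44165\right) \left(32956 + \left(31 + 42 - 170\right)\right) = 73286 \left(32956 - 97\right) = 73286 \cdot 32859 = 2408104674$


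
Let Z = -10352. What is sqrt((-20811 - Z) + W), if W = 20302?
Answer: sqrt(9843) ≈ 99.212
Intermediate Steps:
sqrt((-20811 - Z) + W) = sqrt((-20811 - 1*(-10352)) + 20302) = sqrt((-20811 + 10352) + 20302) = sqrt(-10459 + 20302) = sqrt(9843)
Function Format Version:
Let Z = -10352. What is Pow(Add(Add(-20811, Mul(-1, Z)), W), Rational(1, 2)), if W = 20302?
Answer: Pow(9843, Rational(1, 2)) ≈ 99.212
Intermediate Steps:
Pow(Add(Add(-20811, Mul(-1, Z)), W), Rational(1, 2)) = Pow(Add(Add(-20811, Mul(-1, -10352)), 20302), Rational(1, 2)) = Pow(Add(Add(-20811, 10352), 20302), Rational(1, 2)) = Pow(Add(-10459, 20302), Rational(1, 2)) = Pow(9843, Rational(1, 2))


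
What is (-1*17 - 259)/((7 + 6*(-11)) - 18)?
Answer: 276/77 ≈ 3.5844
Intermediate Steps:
(-1*17 - 259)/((7 + 6*(-11)) - 18) = (-17 - 259)/((7 - 66) - 18) = -276/(-59 - 18) = -276/(-77) = -276*(-1/77) = 276/77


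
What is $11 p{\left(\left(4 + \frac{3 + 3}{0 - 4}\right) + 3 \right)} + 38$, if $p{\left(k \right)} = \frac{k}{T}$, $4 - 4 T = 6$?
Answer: $-83$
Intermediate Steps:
$T = - \frac{1}{2}$ ($T = 1 - \frac{3}{2} = - \frac{1}{2} \approx -0.5$)
$p{\left(k \right)} = - 2 k$ ($p{\left(k \right)} = \frac{k}{- \frac{1}{2}} = k \left(-2\right) = - 2 k$)
$11 p{\left(\left(4 + \frac{3 + 3}{0 - 4}\right) + 3 \right)} + 38 = 11 \left(- 2 \left(\left(4 + \frac{3 + 3}{0 - 4}\right) + 3\right)\right) + 38 = 11 \left(- 2 \left(\left(4 + \frac{6}{-4}\right) + 3\right)\right) + 38 = 11 \left(- 2 \left(\left(4 + 6 \left(- \frac{1}{4}\right)\right) + 3\right)\right) + 38 = 11 \left(- 2 \left(\left(4 - \frac{3}{2}\right) + 3\right)\right) + 38 = 11 \left(- 2 \left(\frac{5}{2} + 3\right)\right) + 38 = 11 \left(\left(-2\right) \frac{11}{2}\right) + 38 = 11 \left(-11\right) + 38 = -121 + 38 = -83$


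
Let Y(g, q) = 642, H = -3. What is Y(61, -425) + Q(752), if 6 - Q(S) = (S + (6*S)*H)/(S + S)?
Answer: 1313/2 ≈ 656.50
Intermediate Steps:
Q(S) = 29/2 (Q(S) = 6 - (S + (6*S)*(-3))/(S + S) = 6 - (S - 18*S)/(2*S) = 6 - (-17*S)*1/(2*S) = 6 - 1*(-17/2) = 6 + 17/2 = 29/2)
Y(61, -425) + Q(752) = 642 + 29/2 = 1313/2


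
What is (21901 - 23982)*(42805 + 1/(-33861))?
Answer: -3016243236424/33861 ≈ -8.9077e+7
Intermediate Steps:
(21901 - 23982)*(42805 + 1/(-33861)) = -2081*(42805 - 1/33861) = -2081*1449420104/33861 = -3016243236424/33861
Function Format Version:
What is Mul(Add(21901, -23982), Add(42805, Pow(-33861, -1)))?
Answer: Rational(-3016243236424, 33861) ≈ -8.9077e+7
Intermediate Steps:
Mul(Add(21901, -23982), Add(42805, Pow(-33861, -1))) = Mul(-2081, Add(42805, Rational(-1, 33861))) = Mul(-2081, Rational(1449420104, 33861)) = Rational(-3016243236424, 33861)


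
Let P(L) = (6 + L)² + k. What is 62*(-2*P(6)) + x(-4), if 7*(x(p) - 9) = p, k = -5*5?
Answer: -103233/7 ≈ -14748.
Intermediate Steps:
k = -25
x(p) = 9 + p/7
P(L) = -25 + (6 + L)² (P(L) = (6 + L)² - 25 = -25 + (6 + L)²)
62*(-2*P(6)) + x(-4) = 62*(-2*(-25 + (6 + 6)²)) + (9 + (⅐)*(-4)) = 62*(-2*(-25 + 12²)) + (9 - 4/7) = 62*(-2*(-25 + 144)) + 59/7 = 62*(-2*119) + 59/7 = 62*(-238) + 59/7 = -14756 + 59/7 = -103233/7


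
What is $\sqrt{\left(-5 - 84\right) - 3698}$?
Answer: $i \sqrt{3787} \approx 61.539 i$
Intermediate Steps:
$\sqrt{\left(-5 - 84\right) - 3698} = \sqrt{-89 - 3698} = \sqrt{-3787} = i \sqrt{3787}$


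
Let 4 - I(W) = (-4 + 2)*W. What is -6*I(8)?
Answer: -120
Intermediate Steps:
I(W) = 4 + 2*W (I(W) = 4 - (-4 + 2)*W = 4 - (-2)*W = 4 + 2*W)
-6*I(8) = -6*(4 + 2*8) = -6*(4 + 16) = -6*20 = -120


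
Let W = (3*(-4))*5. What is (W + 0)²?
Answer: 3600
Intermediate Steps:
W = -60 (W = -12*5 = -60)
(W + 0)² = (-60 + 0)² = (-60)² = 3600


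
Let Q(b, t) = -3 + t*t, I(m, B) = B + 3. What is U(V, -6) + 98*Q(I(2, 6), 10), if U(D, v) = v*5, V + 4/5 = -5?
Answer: 9476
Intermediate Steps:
I(m, B) = 3 + B
V = -29/5 (V = -⅘ - 5 = -29/5 ≈ -5.8000)
Q(b, t) = -3 + t²
U(D, v) = 5*v
U(V, -6) + 98*Q(I(2, 6), 10) = 5*(-6) + 98*(-3 + 10²) = -30 + 98*(-3 + 100) = -30 + 98*97 = -30 + 9506 = 9476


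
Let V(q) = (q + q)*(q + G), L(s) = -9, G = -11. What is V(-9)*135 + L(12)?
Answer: 48591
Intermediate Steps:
V(q) = 2*q*(-11 + q) (V(q) = (q + q)*(q - 11) = (2*q)*(-11 + q) = 2*q*(-11 + q))
V(-9)*135 + L(12) = (2*(-9)*(-11 - 9))*135 - 9 = (2*(-9)*(-20))*135 - 9 = 360*135 - 9 = 48600 - 9 = 48591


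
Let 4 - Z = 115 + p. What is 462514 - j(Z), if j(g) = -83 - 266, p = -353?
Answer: 462863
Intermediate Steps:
Z = 242 (Z = 4 - (115 - 353) = 4 - 1*(-238) = 4 + 238 = 242)
j(g) = -349
462514 - j(Z) = 462514 - 1*(-349) = 462514 + 349 = 462863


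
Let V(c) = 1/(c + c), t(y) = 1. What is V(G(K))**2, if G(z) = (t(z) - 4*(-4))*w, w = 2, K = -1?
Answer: 1/4624 ≈ 0.00021626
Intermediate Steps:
G(z) = 34 (G(z) = (1 - 4*(-4))*2 = (1 + 16)*2 = 17*2 = 34)
V(c) = 1/(2*c)
V(G(K))**2 = ((1/2)/34)**2 = ((1/2)*(1/34))**2 = (1/68)**2 = 1/4624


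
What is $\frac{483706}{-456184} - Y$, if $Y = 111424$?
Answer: $- \frac{25415164861}{228092} \approx -1.1143 \cdot 10^{5}$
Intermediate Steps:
$\frac{483706}{-456184} - Y = \frac{483706}{-456184} - 111424 = 483706 \left(- \frac{1}{456184}\right) - 111424 = - \frac{241853}{228092} - 111424 = - \frac{25415164861}{228092}$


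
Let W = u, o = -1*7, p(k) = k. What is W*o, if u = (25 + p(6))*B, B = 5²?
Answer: -5425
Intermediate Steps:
B = 25
o = -7
u = 775 (u = (25 + 6)*25 = 31*25 = 775)
W = 775
W*o = 775*(-7) = -5425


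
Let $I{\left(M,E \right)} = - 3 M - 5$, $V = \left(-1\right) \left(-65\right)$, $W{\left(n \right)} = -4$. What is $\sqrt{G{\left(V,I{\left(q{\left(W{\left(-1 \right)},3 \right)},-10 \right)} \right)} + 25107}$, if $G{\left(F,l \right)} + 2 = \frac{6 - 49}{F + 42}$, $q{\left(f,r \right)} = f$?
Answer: $\frac{4 \sqrt{17963909}}{107} \approx 158.44$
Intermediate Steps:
$V = 65$
$I{\left(M,E \right)} = -5 - 3 M$
$G{\left(F,l \right)} = -2 - \frac{43}{42 + F}$ ($G{\left(F,l \right)} = -2 + \frac{6 - 49}{F + 42} = -2 - \frac{43}{42 + F}$)
$\sqrt{G{\left(V,I{\left(q{\left(W{\left(-1 \right)},3 \right)},-10 \right)} \right)} + 25107} = \sqrt{\frac{-127 - 130}{42 + 65} + 25107} = \sqrt{\frac{-127 - 130}{107} + 25107} = \sqrt{\frac{1}{107} \left(-257\right) + 25107} = \sqrt{- \frac{257}{107} + 25107} = \sqrt{\frac{2686192}{107}} = \frac{4 \sqrt{17963909}}{107}$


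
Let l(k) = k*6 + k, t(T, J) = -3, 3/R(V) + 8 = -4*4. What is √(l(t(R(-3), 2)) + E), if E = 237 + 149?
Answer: √365 ≈ 19.105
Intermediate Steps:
R(V) = -⅛ (R(V) = 3/(-8 - 4*4) = 3/(-8 - 16) = 3/(-24) = 3*(-1/24) = -⅛)
l(k) = 7*k (l(k) = 6*k + k = 7*k)
E = 386
√(l(t(R(-3), 2)) + E) = √(7*(-3) + 386) = √(-21 + 386) = √365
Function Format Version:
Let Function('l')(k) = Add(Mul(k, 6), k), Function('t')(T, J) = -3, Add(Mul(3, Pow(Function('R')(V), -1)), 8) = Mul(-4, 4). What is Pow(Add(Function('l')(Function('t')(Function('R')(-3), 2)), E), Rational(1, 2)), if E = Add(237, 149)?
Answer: Pow(365, Rational(1, 2)) ≈ 19.105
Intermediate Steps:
Function('R')(V) = Rational(-1, 8) (Function('R')(V) = Mul(3, Pow(Add(-8, Mul(-4, 4)), -1)) = Mul(3, Pow(Add(-8, -16), -1)) = Mul(3, Pow(-24, -1)) = Mul(3, Rational(-1, 24)) = Rational(-1, 8))
Function('l')(k) = Mul(7, k) (Function('l')(k) = Add(Mul(6, k), k) = Mul(7, k))
E = 386
Pow(Add(Function('l')(Function('t')(Function('R')(-3), 2)), E), Rational(1, 2)) = Pow(Add(Mul(7, -3), 386), Rational(1, 2)) = Pow(Add(-21, 386), Rational(1, 2)) = Pow(365, Rational(1, 2))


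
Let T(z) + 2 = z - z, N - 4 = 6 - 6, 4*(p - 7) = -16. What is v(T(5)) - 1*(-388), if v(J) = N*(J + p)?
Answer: 392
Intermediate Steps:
p = 3 (p = 7 + (1/4)*(-16) = 7 - 4 = 3)
N = 4 (N = 4 + (6 - 6) = 4 + 0 = 4)
T(z) = -2 (T(z) = -2 + (z - z) = -2 + 0 = -2)
v(J) = 12 + 4*J (v(J) = 4*(J + 3) = 4*(3 + J) = 12 + 4*J)
v(T(5)) - 1*(-388) = (12 + 4*(-2)) - 1*(-388) = (12 - 8) + 388 = 4 + 388 = 392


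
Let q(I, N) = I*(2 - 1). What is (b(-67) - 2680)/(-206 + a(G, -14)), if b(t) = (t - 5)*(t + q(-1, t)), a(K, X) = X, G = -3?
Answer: -554/55 ≈ -10.073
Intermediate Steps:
q(I, N) = I (q(I, N) = I*1 = I)
b(t) = (-1 + t)*(-5 + t) (b(t) = (t - 5)*(t - 1) = (-5 + t)*(-1 + t) = (-1 + t)*(-5 + t))
(b(-67) - 2680)/(-206 + a(G, -14)) = ((5 + (-67)² - 6*(-67)) - 2680)/(-206 - 14) = ((5 + 4489 + 402) - 2680)/(-220) = (4896 - 2680)*(-1/220) = 2216*(-1/220) = -554/55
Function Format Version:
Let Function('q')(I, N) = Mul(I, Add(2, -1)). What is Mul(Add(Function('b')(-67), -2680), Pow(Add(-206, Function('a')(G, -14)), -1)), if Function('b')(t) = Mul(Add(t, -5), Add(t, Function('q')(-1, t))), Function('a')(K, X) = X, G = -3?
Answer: Rational(-554, 55) ≈ -10.073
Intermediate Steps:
Function('q')(I, N) = I (Function('q')(I, N) = Mul(I, 1) = I)
Function('b')(t) = Mul(Add(-1, t), Add(-5, t)) (Function('b')(t) = Mul(Add(t, -5), Add(t, -1)) = Mul(Add(-5, t), Add(-1, t)) = Mul(Add(-1, t), Add(-5, t)))
Mul(Add(Function('b')(-67), -2680), Pow(Add(-206, Function('a')(G, -14)), -1)) = Mul(Add(Add(5, Pow(-67, 2), Mul(-6, -67)), -2680), Pow(Add(-206, -14), -1)) = Mul(Add(Add(5, 4489, 402), -2680), Pow(-220, -1)) = Mul(Add(4896, -2680), Rational(-1, 220)) = Mul(2216, Rational(-1, 220)) = Rational(-554, 55)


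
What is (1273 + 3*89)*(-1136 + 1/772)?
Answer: -337641535/193 ≈ -1.7494e+6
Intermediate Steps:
(1273 + 3*89)*(-1136 + 1/772) = (1273 + 267)*(-1136 + 1/772) = 1540*(-876991/772) = -337641535/193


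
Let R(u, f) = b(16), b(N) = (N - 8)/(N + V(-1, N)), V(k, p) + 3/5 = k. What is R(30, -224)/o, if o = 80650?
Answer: 1/145170 ≈ 6.8885e-6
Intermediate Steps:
V(k, p) = -⅗ + k
b(N) = (-8 + N)/(-8/5 + N) (b(N) = (N - 8)/(N + (-⅗ - 1)) = (-8 + N)/(N - 8/5) = (-8 + N)/(-8/5 + N))
R(u, f) = 5/9 (R(u, f) = 5*(-8 + 16)/(-8 + 5*16) = 5*8/(-8 + 80) = 5*8/72 = 5*(1/72)*8 = 5/9)
R(30, -224)/o = (5/9)/80650 = (5/9)*(1/80650) = 1/145170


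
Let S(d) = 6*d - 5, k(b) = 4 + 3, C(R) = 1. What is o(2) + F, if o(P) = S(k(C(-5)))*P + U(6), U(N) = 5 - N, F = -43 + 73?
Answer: 103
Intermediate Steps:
F = 30
k(b) = 7
S(d) = -5 + 6*d
o(P) = -1 + 37*P (o(P) = (-5 + 6*7)*P + (5 - 1*6) = (-5 + 42)*P + (5 - 6) = 37*P - 1 = -1 + 37*P)
o(2) + F = (-1 + 37*2) + 30 = (-1 + 74) + 30 = 73 + 30 = 103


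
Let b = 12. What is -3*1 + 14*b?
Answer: 165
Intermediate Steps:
-3*1 + 14*b = -3*1 + 14*12 = -3 + 168 = 165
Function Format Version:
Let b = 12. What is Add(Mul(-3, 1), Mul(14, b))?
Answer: 165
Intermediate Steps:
Add(Mul(-3, 1), Mul(14, b)) = Add(Mul(-3, 1), Mul(14, 12)) = Add(-3, 168) = 165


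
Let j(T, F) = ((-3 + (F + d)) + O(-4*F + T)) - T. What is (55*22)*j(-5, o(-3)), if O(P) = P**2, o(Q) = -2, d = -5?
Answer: 4840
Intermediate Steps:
j(T, F) = -8 + F + (T - 4*F)**2 - T (j(T, F) = ((-3 + (F - 5)) + (-4*F + T)**2) - T = ((-3 + (-5 + F)) + (T - 4*F)**2) - T = ((-8 + F) + (T - 4*F)**2) - T = (-8 + F + (T - 4*F)**2) - T = -8 + F + (T - 4*F)**2 - T)
(55*22)*j(-5, o(-3)) = (55*22)*(-8 - 2 + (-1*(-5) + 4*(-2))**2 - 1*(-5)) = 1210*(-8 - 2 + (5 - 8)**2 + 5) = 1210*(-8 - 2 + (-3)**2 + 5) = 1210*(-8 - 2 + 9 + 5) = 1210*4 = 4840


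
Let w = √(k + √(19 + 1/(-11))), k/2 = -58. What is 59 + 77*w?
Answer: 59 + 14*11^(¾)*√(√13 - 29*√11) ≈ 59.0 + 813.62*I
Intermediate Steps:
k = -116 (k = 2*(-58) = -116)
w = √(-116 + 4*√143/11) (w = √(-116 + √(19 + 1/(-11))) = √(-116 + √(19 - 1/11)) = √(-116 + √(208/11)) = √(-116 + 4*√143/11) ≈ 10.567*I)
59 + 77*w = 59 + 77*(2*11^(¾)*√(√13 - 29*√11)/11) = 59 + 14*11^(¾)*√(√13 - 29*√11)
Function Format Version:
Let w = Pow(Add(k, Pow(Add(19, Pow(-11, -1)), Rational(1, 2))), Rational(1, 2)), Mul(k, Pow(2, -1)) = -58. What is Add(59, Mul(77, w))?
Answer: Add(59, Mul(14, Pow(11, Rational(3, 4)), Pow(Add(Pow(13, Rational(1, 2)), Mul(-29, Pow(11, Rational(1, 2)))), Rational(1, 2)))) ≈ Add(59.000, Mul(813.62, I))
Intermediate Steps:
k = -116 (k = Mul(2, -58) = -116)
w = Pow(Add(-116, Mul(Rational(4, 11), Pow(143, Rational(1, 2)))), Rational(1, 2)) (w = Pow(Add(-116, Pow(Add(19, Pow(-11, -1)), Rational(1, 2))), Rational(1, 2)) = Pow(Add(-116, Pow(Add(19, Rational(-1, 11)), Rational(1, 2))), Rational(1, 2)) = Pow(Add(-116, Pow(Rational(208, 11), Rational(1, 2))), Rational(1, 2)) = Pow(Add(-116, Mul(Rational(4, 11), Pow(143, Rational(1, 2)))), Rational(1, 2)) ≈ Mul(10.567, I))
Add(59, Mul(77, w)) = Add(59, Mul(77, Mul(Rational(2, 11), Pow(11, Rational(3, 4)), Pow(Add(Pow(13, Rational(1, 2)), Mul(-29, Pow(11, Rational(1, 2)))), Rational(1, 2))))) = Add(59, Mul(14, Pow(11, Rational(3, 4)), Pow(Add(Pow(13, Rational(1, 2)), Mul(-29, Pow(11, Rational(1, 2)))), Rational(1, 2))))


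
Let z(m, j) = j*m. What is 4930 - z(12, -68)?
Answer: 5746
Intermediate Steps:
4930 - z(12, -68) = 4930 - (-68)*12 = 4930 - 1*(-816) = 4930 + 816 = 5746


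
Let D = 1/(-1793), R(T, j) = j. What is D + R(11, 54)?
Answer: 96821/1793 ≈ 53.999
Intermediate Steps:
D = -1/1793 ≈ -0.00055772
D + R(11, 54) = -1/1793 + 54 = 96821/1793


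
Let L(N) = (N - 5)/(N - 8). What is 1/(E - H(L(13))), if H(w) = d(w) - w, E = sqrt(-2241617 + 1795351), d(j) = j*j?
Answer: -300/139458413 - 625*I*sqrt(446266)/278916826 ≈ -2.1512e-6 - 0.0014969*I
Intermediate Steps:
d(j) = j**2
L(N) = (-5 + N)/(-8 + N)
E = I*sqrt(446266) (E = sqrt(-446266) = I*sqrt(446266) ≈ 668.03*I)
H(w) = w**2 - w
1/(E - H(L(13))) = 1/(I*sqrt(446266) - (-5 + 13)/(-8 + 13)*(-1 + (-5 + 13)/(-8 + 13))) = 1/(I*sqrt(446266) - 8/5*(-1 + 8/5)) = 1/(I*sqrt(446266) - (1/5)*8*(-1 + (1/5)*8)) = 1/(I*sqrt(446266) - 8*(-1 + 8/5)/5) = 1/(I*sqrt(446266) - 8*3/(5*5)) = 1/(I*sqrt(446266) - 1*24/25) = 1/(I*sqrt(446266) - 24/25) = 1/(-24/25 + I*sqrt(446266))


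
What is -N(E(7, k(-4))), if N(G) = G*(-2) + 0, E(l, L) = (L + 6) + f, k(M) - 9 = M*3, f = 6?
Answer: 18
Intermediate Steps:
k(M) = 9 + 3*M (k(M) = 9 + M*3 = 9 + 3*M)
E(l, L) = 12 + L (E(l, L) = (L + 6) + 6 = (6 + L) + 6 = 12 + L)
N(G) = -2*G (N(G) = -2*G + 0 = -2*G)
-N(E(7, k(-4))) = -(-2)*(12 + (9 + 3*(-4))) = -(-2)*(12 + (9 - 12)) = -(-2)*(12 - 3) = -(-2)*9 = -1*(-18) = 18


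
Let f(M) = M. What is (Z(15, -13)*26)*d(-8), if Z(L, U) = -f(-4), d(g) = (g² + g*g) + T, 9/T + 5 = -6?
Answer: 145496/11 ≈ 13227.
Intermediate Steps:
T = -9/11 (T = 9/(-5 - 6) = 9/(-11) = 9*(-1/11) = -9/11 ≈ -0.81818)
d(g) = -9/11 + 2*g² (d(g) = (g² + g*g) - 9/11 = (g² + g²) - 9/11 = 2*g² - 9/11 = -9/11 + 2*g²)
Z(L, U) = 4 (Z(L, U) = -1*(-4) = 4)
(Z(15, -13)*26)*d(-8) = (4*26)*(-9/11 + 2*(-8)²) = 104*(-9/11 + 2*64) = 104*(-9/11 + 128) = 104*(1399/11) = 145496/11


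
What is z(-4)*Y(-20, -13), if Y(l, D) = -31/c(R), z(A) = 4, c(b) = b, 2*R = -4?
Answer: 62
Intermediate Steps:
R = -2 (R = (½)*(-4) = -2)
Y(l, D) = 31/2 (Y(l, D) = -31/(-2) = -31*(-½) = 31/2)
z(-4)*Y(-20, -13) = 4*(31/2) = 62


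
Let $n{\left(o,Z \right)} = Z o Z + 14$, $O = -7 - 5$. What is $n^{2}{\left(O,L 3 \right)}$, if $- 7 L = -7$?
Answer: $8836$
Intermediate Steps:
$L = 1$ ($L = \left(- \frac{1}{7}\right) \left(-7\right) = 1$)
$O = -12$
$n{\left(o,Z \right)} = 14 + o Z^{2}$ ($n{\left(o,Z \right)} = o Z^{2} + 14 = 14 + o Z^{2}$)
$n^{2}{\left(O,L 3 \right)} = \left(14 - 12 \left(1 \cdot 3\right)^{2}\right)^{2} = \left(14 - 12 \cdot 3^{2}\right)^{2} = \left(14 - 108\right)^{2} = \left(-94\right)^{2} = 8836$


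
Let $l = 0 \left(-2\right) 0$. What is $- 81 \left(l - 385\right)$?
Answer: $31185$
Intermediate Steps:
$l = 0$ ($l = 0 \cdot 0 = 0$)
$- 81 \left(l - 385\right) = - 81 \left(0 - 385\right) = \left(-81\right) \left(-385\right) = 31185$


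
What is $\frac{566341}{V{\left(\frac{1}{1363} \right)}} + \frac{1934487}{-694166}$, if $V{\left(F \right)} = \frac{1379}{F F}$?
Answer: $- \frac{170879255416139}{61322707045754} \approx -2.7866$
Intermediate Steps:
$V{\left(F \right)} = \frac{1379}{F^{2}}$
$\frac{566341}{V{\left(\frac{1}{1363} \right)}} + \frac{1934487}{-694166} = \frac{566341}{1379 \frac{1}{\frac{1}{1857769}}} + \frac{1934487}{-694166} = \frac{566341}{1379 \frac{1}{(\frac{1}{1363})^{2}}} + 1934487 \left(- \frac{1}{694166}\right) = \frac{566341}{1379 \cdot 1857769} - \frac{1934487}{694166} = \frac{566341}{2561863451} - \frac{1934487}{694166} = 566341 \cdot \frac{1}{2561863451} - \frac{1934487}{694166} = \frac{19529}{88340119} - \frac{1934487}{694166} = - \frac{170879255416139}{61322707045754}$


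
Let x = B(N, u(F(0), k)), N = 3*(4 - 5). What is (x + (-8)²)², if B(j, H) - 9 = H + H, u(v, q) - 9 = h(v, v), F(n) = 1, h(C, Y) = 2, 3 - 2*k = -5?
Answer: 9025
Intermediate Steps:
k = 4 (k = 3/2 - ½*(-5) = 3/2 + 5/2 = 4)
u(v, q) = 11 (u(v, q) = 9 + 2 = 11)
N = -3 (N = 3*(-1) = -3)
B(j, H) = 9 + 2*H (B(j, H) = 9 + (H + H) = 9 + 2*H)
x = 31 (x = 9 + 2*11 = 9 + 22 = 31)
(x + (-8)²)² = (31 + (-8)²)² = (31 + 64)² = 95² = 9025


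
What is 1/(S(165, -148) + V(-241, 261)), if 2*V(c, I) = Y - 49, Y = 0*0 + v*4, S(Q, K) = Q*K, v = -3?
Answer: -2/48901 ≈ -4.0899e-5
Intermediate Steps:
S(Q, K) = K*Q
Y = -12 (Y = 0*0 - 3*4 = 0 - 12 = -12)
V(c, I) = -61/2 (V(c, I) = (-12 - 49)/2 = (½)*(-61) = -61/2)
1/(S(165, -148) + V(-241, 261)) = 1/(-148*165 - 61/2) = 1/(-24420 - 61/2) = 1/(-48901/2) = -2/48901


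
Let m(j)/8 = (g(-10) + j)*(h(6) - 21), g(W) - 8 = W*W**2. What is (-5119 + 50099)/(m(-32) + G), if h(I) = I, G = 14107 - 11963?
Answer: 11245/31256 ≈ 0.35977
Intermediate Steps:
G = 2144
g(W) = 8 + W**3 (g(W) = 8 + W*W**2 = 8 + W**3)
m(j) = 119040 - 120*j (m(j) = 8*(((8 + (-10)**3) + j)*(6 - 21)) = 8*(((8 - 1000) + j)*(-15)) = 8*((-992 + j)*(-15)) = 8*(14880 - 15*j) = 119040 - 120*j)
(-5119 + 50099)/(m(-32) + G) = (-5119 + 50099)/((119040 - 120*(-32)) + 2144) = 44980/((119040 + 3840) + 2144) = 44980/(122880 + 2144) = 44980/125024 = 44980*(1/125024) = 11245/31256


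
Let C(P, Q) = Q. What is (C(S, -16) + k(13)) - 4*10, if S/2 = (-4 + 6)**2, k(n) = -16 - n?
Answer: -85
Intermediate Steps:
S = 8 (S = 2*(-4 + 6)**2 = 2*2**2 = 2*4 = 8)
(C(S, -16) + k(13)) - 4*10 = (-16 + (-16 - 1*13)) - 4*10 = (-16 + (-16 - 13)) - 40 = (-16 - 29) - 40 = -45 - 40 = -85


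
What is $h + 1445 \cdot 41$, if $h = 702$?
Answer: $59947$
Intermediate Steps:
$h + 1445 \cdot 41 = 702 + 1445 \cdot 41 = 702 + 59245 = 59947$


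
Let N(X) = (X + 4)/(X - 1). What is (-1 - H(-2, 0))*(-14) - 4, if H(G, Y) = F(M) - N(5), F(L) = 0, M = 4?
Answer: -43/2 ≈ -21.500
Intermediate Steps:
N(X) = (4 + X)/(-1 + X)
H(G, Y) = -9/4 (H(G, Y) = 0 - (4 + 5)/(-1 + 5) = 0 - 9/4 = -9/4)
(-1 - H(-2, 0))*(-14) - 4 = (-1 - 1*(-9/4))*(-14) - 4 = (-1 + 9/4)*(-14) - 4 = (5/4)*(-14) - 4 = -35/2 - 4 = -43/2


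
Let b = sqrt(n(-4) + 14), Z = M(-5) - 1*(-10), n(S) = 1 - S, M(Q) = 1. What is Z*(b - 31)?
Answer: -341 + 11*sqrt(19) ≈ -293.05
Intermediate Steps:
Z = 11 (Z = 1 - 1*(-10) = 1 + 10 = 11)
b = sqrt(19) (b = sqrt((1 - 1*(-4)) + 14) = sqrt((1 + 4) + 14) = sqrt(5 + 14) = sqrt(19) ≈ 4.3589)
Z*(b - 31) = 11*(sqrt(19) - 31) = 11*(-31 + sqrt(19)) = -341 + 11*sqrt(19)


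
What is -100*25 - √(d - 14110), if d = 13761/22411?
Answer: -2500 - I*√7086480317539/22411 ≈ -2500.0 - 118.78*I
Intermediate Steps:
d = 13761/22411 (d = 13761*(1/22411) = 13761/22411 ≈ 0.61403)
-100*25 - √(d - 14110) = -100*25 - √(13761/22411 - 14110) = -2500 - √(-316205449/22411) = -2500 - I*√7086480317539/22411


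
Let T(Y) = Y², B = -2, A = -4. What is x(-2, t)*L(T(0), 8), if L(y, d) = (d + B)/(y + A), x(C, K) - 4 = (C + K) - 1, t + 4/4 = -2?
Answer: 3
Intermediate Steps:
t = -3 (t = -1 - 2 = -3)
x(C, K) = 3 + C + K (x(C, K) = 4 + ((C + K) - 1) = 4 + (-1 + C + K) = 3 + C + K)
L(y, d) = (-2 + d)/(-4 + y) (L(y, d) = (d - 2)/(y - 4) = (-2 + d)/(-4 + y))
x(-2, t)*L(T(0), 8) = (3 - 2 - 3)*((-2 + 8)/(-4 + 0²)) = -2*6/(-4 + 0) = -2*6/(-4) = -(-1)*6/2 = -2*(-3/2) = 3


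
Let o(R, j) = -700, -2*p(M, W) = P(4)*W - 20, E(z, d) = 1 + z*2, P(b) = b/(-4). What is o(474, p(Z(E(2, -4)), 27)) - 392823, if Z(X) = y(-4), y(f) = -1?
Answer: -393523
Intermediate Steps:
P(b) = -b/4 (P(b) = b*(-¼) = -b/4)
E(z, d) = 1 + 2*z
Z(X) = -1
p(M, W) = 10 + W/2 (p(M, W) = -((-¼*4)*W - 20)/2 = -(-W - 20)/2 = -(-20 - W)/2 = 10 + W/2)
o(474, p(Z(E(2, -4)), 27)) - 392823 = -700 - 392823 = -393523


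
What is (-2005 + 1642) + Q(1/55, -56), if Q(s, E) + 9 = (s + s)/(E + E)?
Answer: -1145761/3080 ≈ -372.00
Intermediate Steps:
Q(s, E) = -9 + s/E (Q(s, E) = -9 + (s + s)/(E + E) = -9 + (2*s)/((2*E)) = -9 + (2*s)*(1/(2*E)) = -9 + s/E)
(-2005 + 1642) + Q(1/55, -56) = (-2005 + 1642) + (-9 + 1/(55*(-56))) = -363 + (-9 + (1/55)*(-1/56)) = -363 + (-9 - 1/3080) = -363 - 27721/3080 = -1145761/3080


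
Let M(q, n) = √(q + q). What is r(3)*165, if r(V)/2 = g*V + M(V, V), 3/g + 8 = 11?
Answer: 990 + 330*√6 ≈ 1798.3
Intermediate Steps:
g = 1 (g = 3/(-8 + 11) = 3/3 = 3*(⅓) = 1)
M(q, n) = √2*√q (M(q, n) = √(2*q) = √2*√q)
r(V) = 2*V + 2*√2*√V (r(V) = 2*(1*V + √2*√V) = 2*(V + √2*√V) = 2*V + 2*√2*√V)
r(3)*165 = (2*3 + 2*√2*√3)*165 = (6 + 2*√6)*165 = 990 + 330*√6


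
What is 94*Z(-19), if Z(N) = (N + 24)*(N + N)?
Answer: -17860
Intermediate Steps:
Z(N) = 2*N*(24 + N) (Z(N) = (24 + N)*(2*N) = 2*N*(24 + N))
94*Z(-19) = 94*(2*(-19)*(24 - 19)) = 94*(2*(-19)*5) = 94*(-190) = -17860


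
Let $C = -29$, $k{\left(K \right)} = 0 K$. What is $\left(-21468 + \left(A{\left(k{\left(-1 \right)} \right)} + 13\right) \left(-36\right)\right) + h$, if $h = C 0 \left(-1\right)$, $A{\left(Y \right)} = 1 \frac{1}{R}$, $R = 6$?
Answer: $-21942$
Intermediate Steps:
$k{\left(K \right)} = 0$
$A{\left(Y \right)} = \frac{1}{6}$ ($A{\left(Y \right)} = 1 \cdot \frac{1}{6} = \frac{1}{6}$)
$h = 0$ ($h = \left(-29\right) 0 \left(-1\right) = 0 \left(-1\right) = 0$)
$\left(-21468 + \left(A{\left(k{\left(-1 \right)} \right)} + 13\right) \left(-36\right)\right) + h = \left(-21468 + \left(\frac{1}{6} + 13\right) \left(-36\right)\right) + 0 = \left(-21468 + \frac{79}{6} \left(-36\right)\right) + 0 = \left(-21468 - 474\right) + 0 = -21942 + 0 = -21942$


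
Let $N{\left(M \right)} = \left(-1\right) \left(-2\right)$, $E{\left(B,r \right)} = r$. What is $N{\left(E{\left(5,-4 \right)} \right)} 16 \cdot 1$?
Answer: $32$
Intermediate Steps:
$N{\left(M \right)} = 2$
$N{\left(E{\left(5,-4 \right)} \right)} 16 \cdot 1 = 2 \cdot 16 \cdot 1 = 32 \cdot 1 = 32$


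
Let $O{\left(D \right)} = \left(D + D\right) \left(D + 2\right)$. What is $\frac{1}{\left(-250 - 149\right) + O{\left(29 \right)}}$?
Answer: $\frac{1}{1399} \approx 0.0007148$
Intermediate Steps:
$O{\left(D \right)} = 2 D \left(2 + D\right)$
$\frac{1}{\left(-250 - 149\right) + O{\left(29 \right)}} = \frac{1}{\left(-250 - 149\right) + 2 \cdot 29 \left(2 + 29\right)} = \frac{1}{\left(-250 - 149\right) + 2 \cdot 29 \cdot 31} = \frac{1}{-399 + 1798} = \frac{1}{1399}$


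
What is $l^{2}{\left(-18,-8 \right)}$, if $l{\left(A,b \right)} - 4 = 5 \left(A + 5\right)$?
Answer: $3721$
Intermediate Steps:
$l{\left(A,b \right)} = 29 + 5 A$ ($l{\left(A,b \right)} = 4 + 5 \left(A + 5\right) = 4 + 5 \left(5 + A\right) = 4 + \left(25 + 5 A\right) = 29 + 5 A$)
$l^{2}{\left(-18,-8 \right)} = \left(29 + 5 \left(-18\right)\right)^{2} = \left(29 - 90\right)^{2} = \left(-61\right)^{2} = 3721$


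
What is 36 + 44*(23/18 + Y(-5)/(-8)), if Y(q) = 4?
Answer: 632/9 ≈ 70.222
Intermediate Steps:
36 + 44*(23/18 + Y(-5)/(-8)) = 36 + 44*(23/18 + 4/(-8)) = 36 + 44*(23*(1/18) + 4*(-⅛)) = 36 + 44*(23/18 - ½) = 36 + 44*(7/9) = 36 + 308/9 = 632/9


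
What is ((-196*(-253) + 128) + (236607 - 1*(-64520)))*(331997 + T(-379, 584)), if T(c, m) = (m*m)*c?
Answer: -45233565945361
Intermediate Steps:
T(c, m) = c*m² (T(c, m) = m²*c = c*m²)
((-196*(-253) + 128) + (236607 - 1*(-64520)))*(331997 + T(-379, 584)) = ((-196*(-253) + 128) + (236607 - 1*(-64520)))*(331997 - 379*584²) = ((49588 + 128) + (236607 + 64520))*(331997 - 379*341056) = (49716 + 301127)*(331997 - 129260224) = 350843*(-128928227) = -45233565945361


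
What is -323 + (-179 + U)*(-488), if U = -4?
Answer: 88981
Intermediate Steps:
-323 + (-179 + U)*(-488) = -323 + (-179 - 4)*(-488) = -323 - 183*(-488) = -323 + 89304 = 88981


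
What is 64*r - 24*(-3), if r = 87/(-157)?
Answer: 5736/157 ≈ 36.535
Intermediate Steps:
r = -87/157 (r = 87*(-1/157) = -87/157 ≈ -0.55414)
64*r - 24*(-3) = 64*(-87/157) - 24*(-3) = -5568/157 + 72 = 5736/157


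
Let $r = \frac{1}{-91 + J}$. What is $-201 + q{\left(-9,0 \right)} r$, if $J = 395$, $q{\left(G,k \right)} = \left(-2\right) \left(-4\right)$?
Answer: $- \frac{7637}{38} \approx -200.97$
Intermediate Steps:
$q{\left(G,k \right)} = 8$
$r = \frac{1}{304}$ ($r = \frac{1}{-91 + 395} = \frac{1}{304} \approx 0.0032895$)
$-201 + q{\left(-9,0 \right)} r = -201 + 8 \cdot \frac{1}{304} = -201 + \frac{1}{38} = - \frac{7637}{38}$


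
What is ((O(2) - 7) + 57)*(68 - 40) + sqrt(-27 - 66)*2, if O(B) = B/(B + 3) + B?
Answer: 7336/5 + 2*I*sqrt(93) ≈ 1467.2 + 19.287*I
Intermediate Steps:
O(B) = B + B/(3 + B) (O(B) = B/(3 + B) + B = B + B/(3 + B))
((O(2) - 7) + 57)*(68 - 40) + sqrt(-27 - 66)*2 = ((2*(4 + 2)/(3 + 2) - 7) + 57)*(68 - 40) + sqrt(-27 - 66)*2 = ((2*6/5 - 7) + 57)*28 + sqrt(-93)*2 = ((2*(1/5)*6 - 7) + 57)*28 + (I*sqrt(93))*2 = ((12/5 - 7) + 57)*28 + 2*I*sqrt(93) = (-23/5 + 57)*28 + 2*I*sqrt(93) = (262/5)*28 + 2*I*sqrt(93) = 7336/5 + 2*I*sqrt(93)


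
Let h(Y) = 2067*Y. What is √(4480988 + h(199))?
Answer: √4892321 ≈ 2211.9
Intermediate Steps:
√(4480988 + h(199)) = √(4480988 + 2067*199) = √(4480988 + 411333) = √4892321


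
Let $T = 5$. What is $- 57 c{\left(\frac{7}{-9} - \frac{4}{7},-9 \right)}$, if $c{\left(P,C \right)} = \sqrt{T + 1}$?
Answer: $- 57 \sqrt{6} \approx -139.62$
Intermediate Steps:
$c{\left(P,C \right)} = \sqrt{6}$ ($c{\left(P,C \right)} = \sqrt{5 + 1} = \sqrt{6}$)
$- 57 c{\left(\frac{7}{-9} - \frac{4}{7},-9 \right)} = - 57 \sqrt{6}$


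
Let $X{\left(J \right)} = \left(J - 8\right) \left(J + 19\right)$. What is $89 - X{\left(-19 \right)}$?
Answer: $89$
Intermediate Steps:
$X{\left(J \right)} = \left(-8 + J\right) \left(19 + J\right)$
$89 - X{\left(-19 \right)} = 89 - \left(-152 + \left(-19\right)^{2} + 11 \left(-19\right)\right) = 89 - \left(-152 + 361 - 209\right) = 89 - 0 = 89 + 0 = 89$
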